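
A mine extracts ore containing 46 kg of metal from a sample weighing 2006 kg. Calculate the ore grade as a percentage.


Ore grade = (metal mass / ore mass) * 100
= (46 / 2006) * 100
= 0.02293120638 * 100
= 2.2931%

2.2931%


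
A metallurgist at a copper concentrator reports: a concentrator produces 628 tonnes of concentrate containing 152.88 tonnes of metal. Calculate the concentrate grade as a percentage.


24.3439%

Grade = (metal in concentrate / concentrate mass) * 100
= (152.88 / 628) * 100
= 0.2434394904 * 100
= 24.3439%


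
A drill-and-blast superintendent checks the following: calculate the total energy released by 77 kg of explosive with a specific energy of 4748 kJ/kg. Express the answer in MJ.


Energy = mass * specific_energy / 1000
= 77 * 4748 / 1000
= 365596 / 1000
= 365.596 MJ

365.596 MJ


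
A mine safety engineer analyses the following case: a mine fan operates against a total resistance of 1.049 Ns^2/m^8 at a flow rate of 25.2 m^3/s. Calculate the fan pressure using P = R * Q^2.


Compute Q^2:
Q^2 = 25.2^2 = 635.04
Compute pressure:
P = R * Q^2 = 1.049 * 635.04
= 666.157 Pa

666.157 Pa


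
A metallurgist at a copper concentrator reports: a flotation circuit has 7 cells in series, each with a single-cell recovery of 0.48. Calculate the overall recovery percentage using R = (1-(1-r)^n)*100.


98.9719%

Complement of single-cell recovery:
1 - r = 1 - 0.48 = 0.52
Raise to power n:
(1 - r)^7 = 0.52^7 = 0.01028071703
Overall recovery:
R = (1 - 0.01028071703) * 100
= 98.9719%


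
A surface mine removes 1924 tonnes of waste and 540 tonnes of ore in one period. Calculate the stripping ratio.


3.563

Stripping ratio = waste tonnage / ore tonnage
= 1924 / 540
= 3.563


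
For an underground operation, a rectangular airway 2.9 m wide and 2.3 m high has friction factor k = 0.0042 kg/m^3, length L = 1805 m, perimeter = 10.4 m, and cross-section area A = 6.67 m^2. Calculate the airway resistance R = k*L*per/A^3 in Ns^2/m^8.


0.2657 Ns^2/m^8

Compute the numerator:
k * L * per = 0.0042 * 1805 * 10.4
= 78.8424
Compute the denominator:
A^3 = 6.67^3 = 296.740963
Resistance:
R = 78.8424 / 296.740963
= 0.2657 Ns^2/m^8


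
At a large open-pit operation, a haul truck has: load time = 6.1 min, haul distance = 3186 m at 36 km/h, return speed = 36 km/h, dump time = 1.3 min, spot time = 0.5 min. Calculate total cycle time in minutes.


Convert haul speed to m/min: 36 * 1000/60 = 600 m/min
Haul time = 3186 / 600 = 5.31 min
Convert return speed to m/min: 36 * 1000/60 = 600 m/min
Return time = 3186 / 600 = 5.31 min
Total cycle time:
= 6.1 + 5.31 + 1.3 + 5.31 + 0.5
= 18.52 min

18.52 min


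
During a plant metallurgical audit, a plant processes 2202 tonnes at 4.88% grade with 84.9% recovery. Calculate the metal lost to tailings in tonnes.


16.2261 tonnes

Total metal in feed:
= 2202 * 4.88 / 100 = 107.4576 tonnes
Metal recovered:
= 107.4576 * 84.9 / 100 = 91.2315024 tonnes
Metal lost to tailings:
= 107.4576 - 91.2315024
= 16.2261 tonnes


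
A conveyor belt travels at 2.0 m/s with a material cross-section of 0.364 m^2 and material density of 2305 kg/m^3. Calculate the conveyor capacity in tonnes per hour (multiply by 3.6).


6040.944 t/h

Volumetric flow = speed * area
= 2.0 * 0.364 = 0.728 m^3/s
Mass flow = volumetric * density
= 0.728 * 2305 = 1678.04 kg/s
Convert to t/h: multiply by 3.6
Capacity = 1678.04 * 3.6
= 6040.944 t/h


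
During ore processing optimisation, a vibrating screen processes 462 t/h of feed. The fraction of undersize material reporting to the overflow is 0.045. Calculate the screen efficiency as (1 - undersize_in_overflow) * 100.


Screen efficiency = (1 - fraction of undersize in overflow) * 100
= (1 - 0.045) * 100
= 0.955 * 100
= 95.5%

95.5%


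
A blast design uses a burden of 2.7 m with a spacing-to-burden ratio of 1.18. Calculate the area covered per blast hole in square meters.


First, find the spacing:
Spacing = burden * ratio = 2.7 * 1.18
= 3.186 m
Then, calculate the area:
Area = burden * spacing = 2.7 * 3.186
= 8.6022 m^2

8.6022 m^2


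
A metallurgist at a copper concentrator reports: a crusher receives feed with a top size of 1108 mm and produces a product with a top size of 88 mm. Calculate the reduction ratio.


12.5909

Reduction ratio = feed size / product size
= 1108 / 88
= 12.5909


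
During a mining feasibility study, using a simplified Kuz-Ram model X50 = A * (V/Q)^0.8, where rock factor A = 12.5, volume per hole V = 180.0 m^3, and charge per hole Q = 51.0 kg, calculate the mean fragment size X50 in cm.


34.2825 cm

Compute V/Q:
V/Q = 180.0 / 51.0 = 3.529411765
Raise to the power 0.8:
(V/Q)^0.8 = 3.529411765^0.8 = 2.742596157
Multiply by A:
X50 = 12.5 * 2.742596157
= 34.2825 cm


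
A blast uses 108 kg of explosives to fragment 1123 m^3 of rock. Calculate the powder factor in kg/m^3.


0.0962 kg/m^3

Powder factor = explosive mass / rock volume
= 108 / 1123
= 0.0962 kg/m^3


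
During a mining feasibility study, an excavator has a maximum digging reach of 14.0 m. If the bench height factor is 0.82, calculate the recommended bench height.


11.48 m

Bench height = reach * factor
= 14.0 * 0.82
= 11.48 m


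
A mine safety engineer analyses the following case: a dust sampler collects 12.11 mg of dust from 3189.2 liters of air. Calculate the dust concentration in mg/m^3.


Convert liters to m^3: 1 m^3 = 1000 L
Concentration = mass / volume * 1000
= 12.11 / 3189.2 * 1000
= 0.003797190518 * 1000
= 3.7972 mg/m^3

3.7972 mg/m^3


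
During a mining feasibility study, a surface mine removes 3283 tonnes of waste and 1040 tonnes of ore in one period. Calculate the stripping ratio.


Stripping ratio = waste tonnage / ore tonnage
= 3283 / 1040
= 3.1567

3.1567


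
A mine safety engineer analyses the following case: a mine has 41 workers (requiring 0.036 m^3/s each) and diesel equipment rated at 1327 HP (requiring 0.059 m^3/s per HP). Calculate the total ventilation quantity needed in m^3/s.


79.769 m^3/s

Airflow for workers:
Q_people = 41 * 0.036 = 1.476 m^3/s
Airflow for diesel equipment:
Q_diesel = 1327 * 0.059 = 78.293 m^3/s
Total ventilation:
Q_total = 1.476 + 78.293
= 79.769 m^3/s


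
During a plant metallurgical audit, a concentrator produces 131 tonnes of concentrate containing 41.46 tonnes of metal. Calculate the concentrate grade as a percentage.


Grade = (metal in concentrate / concentrate mass) * 100
= (41.46 / 131) * 100
= 0.3164885496 * 100
= 31.6489%

31.6489%


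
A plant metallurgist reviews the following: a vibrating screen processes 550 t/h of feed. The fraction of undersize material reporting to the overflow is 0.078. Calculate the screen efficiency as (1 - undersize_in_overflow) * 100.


92.2%

Screen efficiency = (1 - fraction of undersize in overflow) * 100
= (1 - 0.078) * 100
= 0.922 * 100
= 92.2%


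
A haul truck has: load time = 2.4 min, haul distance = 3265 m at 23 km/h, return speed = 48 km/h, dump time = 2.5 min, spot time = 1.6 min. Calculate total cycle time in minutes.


Convert haul speed to m/min: 23 * 1000/60 = 383.3333333 m/min
Haul time = 3265 / 383.3333333 = 8.517391304 min
Convert return speed to m/min: 48 * 1000/60 = 800 m/min
Return time = 3265 / 800 = 4.08125 min
Total cycle time:
= 2.4 + 8.517391304 + 2.5 + 4.08125 + 1.6
= 19.0986 min

19.0986 min


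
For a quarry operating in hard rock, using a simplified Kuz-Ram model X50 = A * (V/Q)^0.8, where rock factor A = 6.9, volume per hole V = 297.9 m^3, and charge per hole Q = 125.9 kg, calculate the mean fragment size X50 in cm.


Compute V/Q:
V/Q = 297.9 / 125.9 = 2.366163622
Raise to the power 0.8:
(V/Q)^0.8 = 2.366163622^0.8 = 1.991754552
Multiply by A:
X50 = 6.9 * 1.991754552
= 13.7431 cm

13.7431 cm


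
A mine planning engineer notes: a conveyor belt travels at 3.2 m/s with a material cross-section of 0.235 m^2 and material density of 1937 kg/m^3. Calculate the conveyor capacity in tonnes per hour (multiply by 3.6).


5243.8464 t/h

Volumetric flow = speed * area
= 3.2 * 0.235 = 0.752 m^3/s
Mass flow = volumetric * density
= 0.752 * 1937 = 1456.624 kg/s
Convert to t/h: multiply by 3.6
Capacity = 1456.624 * 3.6
= 5243.8464 t/h


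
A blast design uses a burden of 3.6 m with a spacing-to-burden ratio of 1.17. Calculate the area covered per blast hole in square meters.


First, find the spacing:
Spacing = burden * ratio = 3.6 * 1.17
= 4.212 m
Then, calculate the area:
Area = burden * spacing = 3.6 * 4.212
= 15.1632 m^2

15.1632 m^2


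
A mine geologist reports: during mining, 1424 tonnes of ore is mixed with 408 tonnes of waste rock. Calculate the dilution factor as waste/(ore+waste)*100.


22.2707%

Total material = ore + waste
= 1424 + 408 = 1832 tonnes
Dilution = waste / total * 100
= 408 / 1832 * 100
= 0.2227074236 * 100
= 22.2707%


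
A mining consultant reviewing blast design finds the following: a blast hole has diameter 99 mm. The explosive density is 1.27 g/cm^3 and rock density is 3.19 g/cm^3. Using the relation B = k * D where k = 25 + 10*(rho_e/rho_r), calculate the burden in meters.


2.8691 m

First, compute k:
rho_e / rho_r = 1.27 / 3.19 = 0.3981191223
k = 25 + 10 * 0.3981191223 = 28.98119122
Then, compute burden:
B = k * D / 1000 = 28.98119122 * 99 / 1000
= 2869.137931 / 1000
= 2.8691 m


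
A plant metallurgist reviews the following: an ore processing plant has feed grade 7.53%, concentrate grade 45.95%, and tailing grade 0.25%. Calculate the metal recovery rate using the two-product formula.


Using the two-product formula:
R = 100 * c * (f - t) / (f * (c - t))
Numerator = 100 * 45.95 * (7.53 - 0.25)
= 100 * 45.95 * 7.28
= 33451.6
Denominator = 7.53 * (45.95 - 0.25)
= 7.53 * 45.7
= 344.121
R = 33451.6 / 344.121
= 97.2088%

97.2088%


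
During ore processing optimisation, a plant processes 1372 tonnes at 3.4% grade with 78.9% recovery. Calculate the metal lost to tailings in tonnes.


Total metal in feed:
= 1372 * 3.4 / 100 = 46.648 tonnes
Metal recovered:
= 46.648 * 78.9 / 100 = 36.805272 tonnes
Metal lost to tailings:
= 46.648 - 36.805272
= 9.8427 tonnes

9.8427 tonnes


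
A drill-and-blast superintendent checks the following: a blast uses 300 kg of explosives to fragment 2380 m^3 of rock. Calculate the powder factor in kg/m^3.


0.1261 kg/m^3

Powder factor = explosive mass / rock volume
= 300 / 2380
= 0.1261 kg/m^3


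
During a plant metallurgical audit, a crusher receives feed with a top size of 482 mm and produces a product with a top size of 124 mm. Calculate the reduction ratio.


Reduction ratio = feed size / product size
= 482 / 124
= 3.8871

3.8871


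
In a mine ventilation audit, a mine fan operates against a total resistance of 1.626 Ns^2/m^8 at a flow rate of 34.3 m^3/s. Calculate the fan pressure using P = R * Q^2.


1912.9727 Pa

Compute Q^2:
Q^2 = 34.3^2 = 1176.49
Compute pressure:
P = R * Q^2 = 1.626 * 1176.49
= 1912.9727 Pa


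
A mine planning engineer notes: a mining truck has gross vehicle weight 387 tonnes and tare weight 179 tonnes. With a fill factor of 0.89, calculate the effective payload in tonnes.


185.12 tonnes

Maximum payload = gross - tare
= 387 - 179 = 208 tonnes
Effective payload = max payload * fill factor
= 208 * 0.89
= 185.12 tonnes


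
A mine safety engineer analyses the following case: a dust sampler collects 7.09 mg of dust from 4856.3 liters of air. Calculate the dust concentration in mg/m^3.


1.46 mg/m^3

Convert liters to m^3: 1 m^3 = 1000 L
Concentration = mass / volume * 1000
= 7.09 / 4856.3 * 1000
= 0.001459959228 * 1000
= 1.46 mg/m^3


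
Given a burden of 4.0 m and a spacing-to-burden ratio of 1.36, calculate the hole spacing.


Spacing = burden * ratio
= 4.0 * 1.36
= 5.44 m

5.44 m


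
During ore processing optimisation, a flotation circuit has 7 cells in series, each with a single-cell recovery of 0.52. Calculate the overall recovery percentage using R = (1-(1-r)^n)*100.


99.4129%

Complement of single-cell recovery:
1 - r = 1 - 0.52 = 0.48
Raise to power n:
(1 - r)^7 = 0.48^7 = 0.005870683423
Overall recovery:
R = (1 - 0.005870683423) * 100
= 99.4129%


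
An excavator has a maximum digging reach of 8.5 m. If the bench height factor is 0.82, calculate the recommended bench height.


Bench height = reach * factor
= 8.5 * 0.82
= 6.97 m

6.97 m


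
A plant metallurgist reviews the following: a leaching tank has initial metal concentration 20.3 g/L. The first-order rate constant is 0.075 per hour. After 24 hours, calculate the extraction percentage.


83.4701%

Compute the exponent:
-k * t = -0.075 * 24 = -1.8
Remaining concentration:
C = 20.3 * exp(-1.8)
= 20.3 * 0.1652988882
= 3.355567431 g/L
Extracted = 20.3 - 3.355567431 = 16.94443257 g/L
Extraction % = 16.94443257 / 20.3 * 100
= 83.4701%


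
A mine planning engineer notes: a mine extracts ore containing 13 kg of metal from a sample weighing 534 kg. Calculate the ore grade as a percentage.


2.4345%

Ore grade = (metal mass / ore mass) * 100
= (13 / 534) * 100
= 0.02434456929 * 100
= 2.4345%


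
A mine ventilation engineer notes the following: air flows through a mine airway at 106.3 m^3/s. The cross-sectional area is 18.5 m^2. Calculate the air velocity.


5.7459 m/s

Velocity = flow rate / cross-sectional area
= 106.3 / 18.5
= 5.7459 m/s


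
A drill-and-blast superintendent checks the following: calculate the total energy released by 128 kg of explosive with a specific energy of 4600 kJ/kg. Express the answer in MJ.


Energy = mass * specific_energy / 1000
= 128 * 4600 / 1000
= 588800 / 1000
= 588.8 MJ

588.8 MJ


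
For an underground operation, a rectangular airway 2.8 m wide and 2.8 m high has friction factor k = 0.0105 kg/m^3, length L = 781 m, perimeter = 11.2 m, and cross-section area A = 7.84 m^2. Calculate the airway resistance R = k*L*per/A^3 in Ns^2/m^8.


Compute the numerator:
k * L * per = 0.0105 * 781 * 11.2
= 91.8456
Compute the denominator:
A^3 = 7.84^3 = 481.890304
Resistance:
R = 91.8456 / 481.890304
= 0.1906 Ns^2/m^8

0.1906 Ns^2/m^8


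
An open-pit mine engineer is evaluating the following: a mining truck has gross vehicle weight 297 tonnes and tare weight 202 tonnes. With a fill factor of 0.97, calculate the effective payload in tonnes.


92.15 tonnes

Maximum payload = gross - tare
= 297 - 202 = 95 tonnes
Effective payload = max payload * fill factor
= 95 * 0.97
= 92.15 tonnes


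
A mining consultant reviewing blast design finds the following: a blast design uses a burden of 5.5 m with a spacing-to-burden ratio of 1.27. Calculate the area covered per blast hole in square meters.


38.4175 m^2

First, find the spacing:
Spacing = burden * ratio = 5.5 * 1.27
= 6.985 m
Then, calculate the area:
Area = burden * spacing = 5.5 * 6.985
= 38.4175 m^2


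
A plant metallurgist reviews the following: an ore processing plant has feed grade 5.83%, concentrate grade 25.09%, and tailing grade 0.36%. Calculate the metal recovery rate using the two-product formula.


95.1909%

Using the two-product formula:
R = 100 * c * (f - t) / (f * (c - t))
Numerator = 100 * 25.09 * (5.83 - 0.36)
= 100 * 25.09 * 5.47
= 13724.23
Denominator = 5.83 * (25.09 - 0.36)
= 5.83 * 24.73
= 144.1759
R = 13724.23 / 144.1759
= 95.1909%


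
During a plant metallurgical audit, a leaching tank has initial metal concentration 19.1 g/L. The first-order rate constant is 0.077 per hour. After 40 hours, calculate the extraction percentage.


Compute the exponent:
-k * t = -0.077 * 40 = -3.08
Remaining concentration:
C = 19.1 * exp(-3.08)
= 19.1 * 0.04595925665
= 0.877821802 g/L
Extracted = 19.1 - 0.877821802 = 18.2221782 g/L
Extraction % = 18.2221782 / 19.1 * 100
= 95.4041%

95.4041%


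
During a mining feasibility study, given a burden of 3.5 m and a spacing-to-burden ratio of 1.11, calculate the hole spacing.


Spacing = burden * ratio
= 3.5 * 1.11
= 3.885 m

3.885 m


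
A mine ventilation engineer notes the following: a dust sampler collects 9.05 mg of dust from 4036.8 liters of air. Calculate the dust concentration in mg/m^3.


Convert liters to m^3: 1 m^3 = 1000 L
Concentration = mass / volume * 1000
= 9.05 / 4036.8 * 1000
= 0.002241874752 * 1000
= 2.2419 mg/m^3

2.2419 mg/m^3


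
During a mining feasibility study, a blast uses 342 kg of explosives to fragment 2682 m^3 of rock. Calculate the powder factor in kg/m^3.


0.1275 kg/m^3

Powder factor = explosive mass / rock volume
= 342 / 2682
= 0.1275 kg/m^3


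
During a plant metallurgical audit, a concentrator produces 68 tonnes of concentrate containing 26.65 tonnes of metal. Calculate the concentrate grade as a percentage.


Grade = (metal in concentrate / concentrate mass) * 100
= (26.65 / 68) * 100
= 0.3919117647 * 100
= 39.1912%

39.1912%


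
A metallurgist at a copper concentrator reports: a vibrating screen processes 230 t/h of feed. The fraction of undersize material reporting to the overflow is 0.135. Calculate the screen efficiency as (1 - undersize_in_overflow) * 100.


Screen efficiency = (1 - fraction of undersize in overflow) * 100
= (1 - 0.135) * 100
= 0.865 * 100
= 86.5%

86.5%


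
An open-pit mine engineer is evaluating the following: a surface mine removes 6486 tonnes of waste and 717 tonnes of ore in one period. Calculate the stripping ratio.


Stripping ratio = waste tonnage / ore tonnage
= 6486 / 717
= 9.046

9.046


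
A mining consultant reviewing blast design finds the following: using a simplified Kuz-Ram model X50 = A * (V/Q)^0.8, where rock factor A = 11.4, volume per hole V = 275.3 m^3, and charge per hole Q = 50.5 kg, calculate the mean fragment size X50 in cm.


Compute V/Q:
V/Q = 275.3 / 50.5 = 5.451485149
Raise to the power 0.8:
(V/Q)^0.8 = 5.451485149^0.8 = 3.883397678
Multiply by A:
X50 = 11.4 * 3.883397678
= 44.2707 cm

44.2707 cm


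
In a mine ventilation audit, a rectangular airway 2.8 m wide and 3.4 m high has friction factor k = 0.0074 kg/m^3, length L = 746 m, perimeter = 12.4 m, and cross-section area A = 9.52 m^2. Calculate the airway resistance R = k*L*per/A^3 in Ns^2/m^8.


0.0793 Ns^2/m^8

Compute the numerator:
k * L * per = 0.0074 * 746 * 12.4
= 68.45296
Compute the denominator:
A^3 = 9.52^3 = 862.801408
Resistance:
R = 68.45296 / 862.801408
= 0.0793 Ns^2/m^8


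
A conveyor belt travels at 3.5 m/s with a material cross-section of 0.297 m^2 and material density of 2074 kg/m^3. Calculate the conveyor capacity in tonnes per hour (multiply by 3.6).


Volumetric flow = speed * area
= 3.5 * 0.297 = 1.0395 m^3/s
Mass flow = volumetric * density
= 1.0395 * 2074 = 2155.923 kg/s
Convert to t/h: multiply by 3.6
Capacity = 2155.923 * 3.6
= 7761.3228 t/h

7761.3228 t/h


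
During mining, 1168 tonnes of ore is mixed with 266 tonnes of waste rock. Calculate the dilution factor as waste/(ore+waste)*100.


Total material = ore + waste
= 1168 + 266 = 1434 tonnes
Dilution = waste / total * 100
= 266 / 1434 * 100
= 0.1854951185 * 100
= 18.5495%

18.5495%


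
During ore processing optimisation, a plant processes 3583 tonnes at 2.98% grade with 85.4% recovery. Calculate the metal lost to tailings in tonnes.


15.5889 tonnes

Total metal in feed:
= 3583 * 2.98 / 100 = 106.7734 tonnes
Metal recovered:
= 106.7734 * 85.4 / 100 = 91.1844836 tonnes
Metal lost to tailings:
= 106.7734 - 91.1844836
= 15.5889 tonnes


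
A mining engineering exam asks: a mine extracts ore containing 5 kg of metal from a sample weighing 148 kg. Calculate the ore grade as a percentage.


3.3784%

Ore grade = (metal mass / ore mass) * 100
= (5 / 148) * 100
= 0.03378378378 * 100
= 3.3784%


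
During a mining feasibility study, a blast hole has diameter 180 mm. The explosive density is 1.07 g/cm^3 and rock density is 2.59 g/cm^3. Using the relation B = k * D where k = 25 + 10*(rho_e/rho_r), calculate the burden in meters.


First, compute k:
rho_e / rho_r = 1.07 / 2.59 = 0.4131274131
k = 25 + 10 * 0.4131274131 = 29.13127413
Then, compute burden:
B = k * D / 1000 = 29.13127413 * 180 / 1000
= 5243.629344 / 1000
= 5.2436 m

5.2436 m


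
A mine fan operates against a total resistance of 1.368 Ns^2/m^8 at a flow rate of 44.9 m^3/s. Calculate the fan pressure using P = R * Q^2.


Compute Q^2:
Q^2 = 44.9^2 = 2016.01
Compute pressure:
P = R * Q^2 = 1.368 * 2016.01
= 2757.9017 Pa

2757.9017 Pa


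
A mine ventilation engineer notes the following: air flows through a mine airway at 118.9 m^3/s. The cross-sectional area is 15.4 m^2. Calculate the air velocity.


Velocity = flow rate / cross-sectional area
= 118.9 / 15.4
= 7.7208 m/s

7.7208 m/s


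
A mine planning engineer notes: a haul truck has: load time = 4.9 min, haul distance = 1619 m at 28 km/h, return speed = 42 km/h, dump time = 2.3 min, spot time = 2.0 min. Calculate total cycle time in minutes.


14.9821 min

Convert haul speed to m/min: 28 * 1000/60 = 466.6666667 m/min
Haul time = 1619 / 466.6666667 = 3.469285714 min
Convert return speed to m/min: 42 * 1000/60 = 700 m/min
Return time = 1619 / 700 = 2.312857143 min
Total cycle time:
= 4.9 + 3.469285714 + 2.3 + 2.312857143 + 2.0
= 14.9821 min


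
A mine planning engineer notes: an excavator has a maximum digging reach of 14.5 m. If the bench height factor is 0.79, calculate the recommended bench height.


Bench height = reach * factor
= 14.5 * 0.79
= 11.455 m

11.455 m


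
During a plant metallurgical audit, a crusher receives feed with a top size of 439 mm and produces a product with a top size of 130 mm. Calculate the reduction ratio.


3.3769

Reduction ratio = feed size / product size
= 439 / 130
= 3.3769


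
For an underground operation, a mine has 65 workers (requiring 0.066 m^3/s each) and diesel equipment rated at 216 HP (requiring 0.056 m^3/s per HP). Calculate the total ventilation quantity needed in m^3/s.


16.386 m^3/s

Airflow for workers:
Q_people = 65 * 0.066 = 4.29 m^3/s
Airflow for diesel equipment:
Q_diesel = 216 * 0.056 = 12.096 m^3/s
Total ventilation:
Q_total = 4.29 + 12.096
= 16.386 m^3/s


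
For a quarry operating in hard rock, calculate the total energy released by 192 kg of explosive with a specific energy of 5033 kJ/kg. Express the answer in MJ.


966.336 MJ

Energy = mass * specific_energy / 1000
= 192 * 5033 / 1000
= 966336 / 1000
= 966.336 MJ


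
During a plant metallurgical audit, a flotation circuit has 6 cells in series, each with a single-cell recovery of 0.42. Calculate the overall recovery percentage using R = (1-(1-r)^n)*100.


Complement of single-cell recovery:
1 - r = 1 - 0.42 = 0.58
Raise to power n:
(1 - r)^6 = 0.58^6 = 0.03806869254
Overall recovery:
R = (1 - 0.03806869254) * 100
= 96.1931%

96.1931%


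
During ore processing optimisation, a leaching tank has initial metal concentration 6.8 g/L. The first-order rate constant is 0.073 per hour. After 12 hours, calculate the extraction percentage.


Compute the exponent:
-k * t = -0.073 * 12 = -0.876
Remaining concentration:
C = 6.8 * exp(-0.876)
= 6.8 * 0.416445366
= 2.831828489 g/L
Extracted = 6.8 - 2.831828489 = 3.968171511 g/L
Extraction % = 3.968171511 / 6.8 * 100
= 58.3555%

58.3555%


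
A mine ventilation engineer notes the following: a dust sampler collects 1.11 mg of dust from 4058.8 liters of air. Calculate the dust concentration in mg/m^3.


0.2735 mg/m^3

Convert liters to m^3: 1 m^3 = 1000 L
Concentration = mass / volume * 1000
= 1.11 / 4058.8 * 1000
= 0.0002734798463 * 1000
= 0.2735 mg/m^3


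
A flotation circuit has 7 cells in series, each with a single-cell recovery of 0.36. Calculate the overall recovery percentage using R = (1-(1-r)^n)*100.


Complement of single-cell recovery:
1 - r = 1 - 0.36 = 0.64
Raise to power n:
(1 - r)^7 = 0.64^7 = 0.04398046511
Overall recovery:
R = (1 - 0.04398046511) * 100
= 95.602%

95.602%


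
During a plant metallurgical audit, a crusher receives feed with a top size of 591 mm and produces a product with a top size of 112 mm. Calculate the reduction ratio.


5.2768

Reduction ratio = feed size / product size
= 591 / 112
= 5.2768


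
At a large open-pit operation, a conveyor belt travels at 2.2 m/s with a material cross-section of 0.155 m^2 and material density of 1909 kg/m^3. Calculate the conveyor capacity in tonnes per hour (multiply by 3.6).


Volumetric flow = speed * area
= 2.2 * 0.155 = 0.341 m^3/s
Mass flow = volumetric * density
= 0.341 * 1909 = 650.969 kg/s
Convert to t/h: multiply by 3.6
Capacity = 650.969 * 3.6
= 2343.4884 t/h

2343.4884 t/h


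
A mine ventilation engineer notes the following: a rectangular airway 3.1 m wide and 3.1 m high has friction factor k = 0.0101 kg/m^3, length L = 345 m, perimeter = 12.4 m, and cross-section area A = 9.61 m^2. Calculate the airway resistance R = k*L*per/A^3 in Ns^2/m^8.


Compute the numerator:
k * L * per = 0.0101 * 345 * 12.4
= 43.2078
Compute the denominator:
A^3 = 9.61^3 = 887.503681
Resistance:
R = 43.2078 / 887.503681
= 0.0487 Ns^2/m^8

0.0487 Ns^2/m^8


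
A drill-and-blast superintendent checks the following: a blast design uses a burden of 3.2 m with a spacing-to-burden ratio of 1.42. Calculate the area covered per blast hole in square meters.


14.5408 m^2

First, find the spacing:
Spacing = burden * ratio = 3.2 * 1.42
= 4.544 m
Then, calculate the area:
Area = burden * spacing = 3.2 * 4.544
= 14.5408 m^2


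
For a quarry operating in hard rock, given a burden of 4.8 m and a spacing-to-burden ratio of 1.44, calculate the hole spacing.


Spacing = burden * ratio
= 4.8 * 1.44
= 6.912 m

6.912 m


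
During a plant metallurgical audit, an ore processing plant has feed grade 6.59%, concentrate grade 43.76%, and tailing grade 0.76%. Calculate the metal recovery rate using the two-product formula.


Using the two-product formula:
R = 100 * c * (f - t) / (f * (c - t))
Numerator = 100 * 43.76 * (6.59 - 0.76)
= 100 * 43.76 * 5.83
= 25512.08
Denominator = 6.59 * (43.76 - 0.76)
= 6.59 * 43.0
= 283.37
R = 25512.08 / 283.37
= 90.031%

90.031%


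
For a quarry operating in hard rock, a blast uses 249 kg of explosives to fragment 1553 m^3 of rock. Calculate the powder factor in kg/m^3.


Powder factor = explosive mass / rock volume
= 249 / 1553
= 0.1603 kg/m^3

0.1603 kg/m^3


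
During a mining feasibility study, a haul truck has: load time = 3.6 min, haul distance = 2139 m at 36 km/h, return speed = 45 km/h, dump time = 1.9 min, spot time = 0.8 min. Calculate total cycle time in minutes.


Convert haul speed to m/min: 36 * 1000/60 = 600 m/min
Haul time = 2139 / 600 = 3.565 min
Convert return speed to m/min: 45 * 1000/60 = 750 m/min
Return time = 2139 / 750 = 2.852 min
Total cycle time:
= 3.6 + 3.565 + 1.9 + 2.852 + 0.8
= 12.717 min

12.717 min


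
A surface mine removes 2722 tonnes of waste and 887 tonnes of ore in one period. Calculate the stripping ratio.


3.0688

Stripping ratio = waste tonnage / ore tonnage
= 2722 / 887
= 3.0688


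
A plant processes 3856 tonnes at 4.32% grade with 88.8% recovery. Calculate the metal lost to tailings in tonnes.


Total metal in feed:
= 3856 * 4.32 / 100 = 166.5792 tonnes
Metal recovered:
= 166.5792 * 88.8 / 100 = 147.9223296 tonnes
Metal lost to tailings:
= 166.5792 - 147.9223296
= 18.6569 tonnes

18.6569 tonnes


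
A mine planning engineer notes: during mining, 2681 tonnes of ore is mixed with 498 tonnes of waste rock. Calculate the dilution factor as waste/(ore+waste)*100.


Total material = ore + waste
= 2681 + 498 = 3179 tonnes
Dilution = waste / total * 100
= 498 / 3179 * 100
= 0.1566530355 * 100
= 15.6653%

15.6653%


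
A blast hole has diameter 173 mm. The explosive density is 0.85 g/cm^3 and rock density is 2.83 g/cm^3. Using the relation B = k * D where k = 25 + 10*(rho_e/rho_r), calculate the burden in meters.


First, compute k:
rho_e / rho_r = 0.85 / 2.83 = 0.3003533569
k = 25 + 10 * 0.3003533569 = 28.00353357
Then, compute burden:
B = k * D / 1000 = 28.00353357 * 173 / 1000
= 4844.611307 / 1000
= 4.8446 m

4.8446 m


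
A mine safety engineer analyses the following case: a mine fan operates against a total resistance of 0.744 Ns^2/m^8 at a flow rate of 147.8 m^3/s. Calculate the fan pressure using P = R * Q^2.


Compute Q^2:
Q^2 = 147.8^2 = 21844.84
Compute pressure:
P = R * Q^2 = 0.744 * 21844.84
= 16252.561 Pa

16252.561 Pa


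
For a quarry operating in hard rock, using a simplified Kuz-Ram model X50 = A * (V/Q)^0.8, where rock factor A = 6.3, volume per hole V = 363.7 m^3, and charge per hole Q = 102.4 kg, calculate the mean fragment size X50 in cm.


Compute V/Q:
V/Q = 363.7 / 102.4 = 3.551757812
Raise to the power 0.8:
(V/Q)^0.8 = 3.551757812^0.8 = 2.75647892
Multiply by A:
X50 = 6.3 * 2.75647892
= 17.3658 cm

17.3658 cm


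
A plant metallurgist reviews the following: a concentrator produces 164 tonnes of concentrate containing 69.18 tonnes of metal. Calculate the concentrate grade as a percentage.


Grade = (metal in concentrate / concentrate mass) * 100
= (69.18 / 164) * 100
= 0.4218292683 * 100
= 42.1829%

42.1829%


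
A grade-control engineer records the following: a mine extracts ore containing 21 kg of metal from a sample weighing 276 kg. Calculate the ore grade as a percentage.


Ore grade = (metal mass / ore mass) * 100
= (21 / 276) * 100
= 0.07608695652 * 100
= 7.6087%

7.6087%


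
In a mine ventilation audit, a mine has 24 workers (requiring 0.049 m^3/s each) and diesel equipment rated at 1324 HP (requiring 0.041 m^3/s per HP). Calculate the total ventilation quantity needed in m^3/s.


55.46 m^3/s

Airflow for workers:
Q_people = 24 * 0.049 = 1.176 m^3/s
Airflow for diesel equipment:
Q_diesel = 1324 * 0.041 = 54.284 m^3/s
Total ventilation:
Q_total = 1.176 + 54.284
= 55.46 m^3/s


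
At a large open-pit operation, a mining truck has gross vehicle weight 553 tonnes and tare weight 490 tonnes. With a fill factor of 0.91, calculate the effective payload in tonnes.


Maximum payload = gross - tare
= 553 - 490 = 63 tonnes
Effective payload = max payload * fill factor
= 63 * 0.91
= 57.33 tonnes

57.33 tonnes


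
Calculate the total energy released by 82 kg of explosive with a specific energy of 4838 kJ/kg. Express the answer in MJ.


Energy = mass * specific_energy / 1000
= 82 * 4838 / 1000
= 396716 / 1000
= 396.716 MJ

396.716 MJ


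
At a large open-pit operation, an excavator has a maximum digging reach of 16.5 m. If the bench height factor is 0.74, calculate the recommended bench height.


Bench height = reach * factor
= 16.5 * 0.74
= 12.21 m

12.21 m


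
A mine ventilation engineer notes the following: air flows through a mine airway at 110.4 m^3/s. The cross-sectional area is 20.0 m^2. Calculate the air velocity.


5.52 m/s

Velocity = flow rate / cross-sectional area
= 110.4 / 20.0
= 5.52 m/s


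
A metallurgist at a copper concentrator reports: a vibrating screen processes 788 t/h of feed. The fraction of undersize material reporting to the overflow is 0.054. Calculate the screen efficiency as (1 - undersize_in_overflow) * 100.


94.6%

Screen efficiency = (1 - fraction of undersize in overflow) * 100
= (1 - 0.054) * 100
= 0.946 * 100
= 94.6%


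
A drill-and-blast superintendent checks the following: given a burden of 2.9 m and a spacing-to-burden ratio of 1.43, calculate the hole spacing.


Spacing = burden * ratio
= 2.9 * 1.43
= 4.147 m

4.147 m


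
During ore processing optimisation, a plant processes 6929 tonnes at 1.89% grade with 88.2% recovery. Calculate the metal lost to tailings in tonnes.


15.4531 tonnes

Total metal in feed:
= 6929 * 1.89 / 100 = 130.9581 tonnes
Metal recovered:
= 130.9581 * 88.2 / 100 = 115.5050442 tonnes
Metal lost to tailings:
= 130.9581 - 115.5050442
= 15.4531 tonnes


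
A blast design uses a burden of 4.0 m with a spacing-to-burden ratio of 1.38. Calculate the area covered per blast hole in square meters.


First, find the spacing:
Spacing = burden * ratio = 4.0 * 1.38
= 5.52 m
Then, calculate the area:
Area = burden * spacing = 4.0 * 5.52
= 22.08 m^2

22.08 m^2


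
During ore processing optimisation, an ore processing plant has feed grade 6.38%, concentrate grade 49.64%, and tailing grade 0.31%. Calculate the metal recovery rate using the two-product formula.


Using the two-product formula:
R = 100 * c * (f - t) / (f * (c - t))
Numerator = 100 * 49.64 * (6.38 - 0.31)
= 100 * 49.64 * 6.07
= 30131.48
Denominator = 6.38 * (49.64 - 0.31)
= 6.38 * 49.33
= 314.7254
R = 30131.48 / 314.7254
= 95.739%

95.739%


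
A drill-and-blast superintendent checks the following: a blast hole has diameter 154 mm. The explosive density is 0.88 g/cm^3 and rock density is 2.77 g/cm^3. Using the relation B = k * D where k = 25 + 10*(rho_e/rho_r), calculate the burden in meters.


4.3392 m

First, compute k:
rho_e / rho_r = 0.88 / 2.77 = 0.3176895307
k = 25 + 10 * 0.3176895307 = 28.17689531
Then, compute burden:
B = k * D / 1000 = 28.17689531 * 154 / 1000
= 4339.241877 / 1000
= 4.3392 m


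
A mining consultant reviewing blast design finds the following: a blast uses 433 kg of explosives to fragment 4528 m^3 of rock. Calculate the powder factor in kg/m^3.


Powder factor = explosive mass / rock volume
= 433 / 4528
= 0.0956 kg/m^3

0.0956 kg/m^3


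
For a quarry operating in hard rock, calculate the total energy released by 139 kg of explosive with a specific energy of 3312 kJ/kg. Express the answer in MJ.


Energy = mass * specific_energy / 1000
= 139 * 3312 / 1000
= 460368 / 1000
= 460.368 MJ

460.368 MJ


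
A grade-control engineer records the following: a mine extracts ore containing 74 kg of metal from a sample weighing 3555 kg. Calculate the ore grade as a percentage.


Ore grade = (metal mass / ore mass) * 100
= (74 / 3555) * 100
= 0.02081575246 * 100
= 2.0816%

2.0816%


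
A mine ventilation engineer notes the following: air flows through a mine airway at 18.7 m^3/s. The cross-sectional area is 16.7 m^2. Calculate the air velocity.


1.1198 m/s

Velocity = flow rate / cross-sectional area
= 18.7 / 16.7
= 1.1198 m/s


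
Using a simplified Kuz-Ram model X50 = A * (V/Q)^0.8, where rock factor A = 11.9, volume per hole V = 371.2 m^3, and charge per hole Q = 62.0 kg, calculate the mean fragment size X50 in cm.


49.8104 cm

Compute V/Q:
V/Q = 371.2 / 62.0 = 5.987096774
Raise to the power 0.8:
(V/Q)^0.8 = 5.987096774^0.8 = 4.185747461
Multiply by A:
X50 = 11.9 * 4.185747461
= 49.8104 cm


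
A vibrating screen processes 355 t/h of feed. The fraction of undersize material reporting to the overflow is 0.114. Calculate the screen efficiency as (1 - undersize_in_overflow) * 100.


88.6%

Screen efficiency = (1 - fraction of undersize in overflow) * 100
= (1 - 0.114) * 100
= 0.886 * 100
= 88.6%


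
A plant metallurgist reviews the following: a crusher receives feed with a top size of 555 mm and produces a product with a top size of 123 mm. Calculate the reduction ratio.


Reduction ratio = feed size / product size
= 555 / 123
= 4.5122

4.5122


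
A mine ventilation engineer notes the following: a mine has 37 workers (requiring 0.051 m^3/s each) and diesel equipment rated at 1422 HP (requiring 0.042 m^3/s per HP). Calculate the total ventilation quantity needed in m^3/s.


Airflow for workers:
Q_people = 37 * 0.051 = 1.887 m^3/s
Airflow for diesel equipment:
Q_diesel = 1422 * 0.042 = 59.724 m^3/s
Total ventilation:
Q_total = 1.887 + 59.724
= 61.611 m^3/s

61.611 m^3/s


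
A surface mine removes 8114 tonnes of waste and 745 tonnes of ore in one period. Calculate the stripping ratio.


Stripping ratio = waste tonnage / ore tonnage
= 8114 / 745
= 10.8913

10.8913


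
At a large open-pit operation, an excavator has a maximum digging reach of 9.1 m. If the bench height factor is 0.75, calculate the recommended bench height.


Bench height = reach * factor
= 9.1 * 0.75
= 6.825 m

6.825 m


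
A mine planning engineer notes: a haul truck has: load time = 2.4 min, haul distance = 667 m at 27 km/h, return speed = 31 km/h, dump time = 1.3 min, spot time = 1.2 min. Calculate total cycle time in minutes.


7.6732 min

Convert haul speed to m/min: 27 * 1000/60 = 450 m/min
Haul time = 667 / 450 = 1.482222222 min
Convert return speed to m/min: 31 * 1000/60 = 516.6666667 m/min
Return time = 667 / 516.6666667 = 1.290967742 min
Total cycle time:
= 2.4 + 1.482222222 + 1.3 + 1.290967742 + 1.2
= 7.6732 min


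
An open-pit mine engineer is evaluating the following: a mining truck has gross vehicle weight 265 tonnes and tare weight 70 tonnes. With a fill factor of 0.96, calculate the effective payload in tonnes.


187.2 tonnes

Maximum payload = gross - tare
= 265 - 70 = 195 tonnes
Effective payload = max payload * fill factor
= 195 * 0.96
= 187.2 tonnes


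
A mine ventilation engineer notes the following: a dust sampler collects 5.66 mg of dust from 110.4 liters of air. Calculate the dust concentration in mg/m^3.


51.2681 mg/m^3

Convert liters to m^3: 1 m^3 = 1000 L
Concentration = mass / volume * 1000
= 5.66 / 110.4 * 1000
= 0.05126811594 * 1000
= 51.2681 mg/m^3


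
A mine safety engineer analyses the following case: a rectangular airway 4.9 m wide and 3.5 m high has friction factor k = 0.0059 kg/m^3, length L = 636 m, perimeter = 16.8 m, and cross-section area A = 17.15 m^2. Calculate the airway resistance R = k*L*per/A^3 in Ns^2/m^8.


Compute the numerator:
k * L * per = 0.0059 * 636 * 16.8
= 63.04032
Compute the denominator:
A^3 = 17.15^3 = 5044.200875
Resistance:
R = 63.04032 / 5044.200875
= 0.0125 Ns^2/m^8

0.0125 Ns^2/m^8


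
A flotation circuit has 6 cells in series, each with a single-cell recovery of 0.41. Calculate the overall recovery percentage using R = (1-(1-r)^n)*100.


Complement of single-cell recovery:
1 - r = 1 - 0.41 = 0.59
Raise to power n:
(1 - r)^6 = 0.59^6 = 0.04218053364
Overall recovery:
R = (1 - 0.04218053364) * 100
= 95.7819%

95.7819%


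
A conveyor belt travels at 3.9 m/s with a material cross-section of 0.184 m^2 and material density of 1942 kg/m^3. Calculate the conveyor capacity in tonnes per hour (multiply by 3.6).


5016.8851 t/h

Volumetric flow = speed * area
= 3.9 * 0.184 = 0.7176 m^3/s
Mass flow = volumetric * density
= 0.7176 * 1942 = 1393.5792 kg/s
Convert to t/h: multiply by 3.6
Capacity = 1393.5792 * 3.6
= 5016.8851 t/h


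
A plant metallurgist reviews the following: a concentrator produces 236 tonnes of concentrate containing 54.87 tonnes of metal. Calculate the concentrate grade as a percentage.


23.25%

Grade = (metal in concentrate / concentrate mass) * 100
= (54.87 / 236) * 100
= 0.2325 * 100
= 23.25%


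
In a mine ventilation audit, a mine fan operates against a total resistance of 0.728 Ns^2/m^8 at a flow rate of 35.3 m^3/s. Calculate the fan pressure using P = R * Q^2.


Compute Q^2:
Q^2 = 35.3^2 = 1246.09
Compute pressure:
P = R * Q^2 = 0.728 * 1246.09
= 907.1535 Pa

907.1535 Pa


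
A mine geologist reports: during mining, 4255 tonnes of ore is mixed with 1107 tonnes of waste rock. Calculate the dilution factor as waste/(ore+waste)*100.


20.6453%

Total material = ore + waste
= 4255 + 1107 = 5362 tonnes
Dilution = waste / total * 100
= 1107 / 5362 * 100
= 0.2064528161 * 100
= 20.6453%


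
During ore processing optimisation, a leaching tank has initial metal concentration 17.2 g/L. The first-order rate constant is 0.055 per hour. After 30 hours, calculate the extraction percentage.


80.795%

Compute the exponent:
-k * t = -0.055 * 30 = -1.65
Remaining concentration:
C = 17.2 * exp(-1.65)
= 17.2 * 0.1920499086
= 3.303258428 g/L
Extracted = 17.2 - 3.303258428 = 13.89674157 g/L
Extraction % = 13.89674157 / 17.2 * 100
= 80.795%


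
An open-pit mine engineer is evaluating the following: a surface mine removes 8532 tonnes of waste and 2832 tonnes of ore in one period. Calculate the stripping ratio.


3.0127

Stripping ratio = waste tonnage / ore tonnage
= 8532 / 2832
= 3.0127


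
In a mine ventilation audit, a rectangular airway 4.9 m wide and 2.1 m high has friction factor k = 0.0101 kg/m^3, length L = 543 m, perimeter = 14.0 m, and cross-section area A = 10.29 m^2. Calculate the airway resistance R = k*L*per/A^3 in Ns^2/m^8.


Compute the numerator:
k * L * per = 0.0101 * 543 * 14.0
= 76.7802
Compute the denominator:
A^3 = 10.29^3 = 1089.547389
Resistance:
R = 76.7802 / 1089.547389
= 0.0705 Ns^2/m^8

0.0705 Ns^2/m^8
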